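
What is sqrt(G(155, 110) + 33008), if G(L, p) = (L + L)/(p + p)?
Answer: sqrt(15976554)/22 ≈ 181.68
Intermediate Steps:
G(L, p) = L/p (G(L, p) = (2*L)/((2*p)) = (2*L)*(1/(2*p)) = L/p)
sqrt(G(155, 110) + 33008) = sqrt(155/110 + 33008) = sqrt(155*(1/110) + 33008) = sqrt(31/22 + 33008) = sqrt(726207/22) = sqrt(15976554)/22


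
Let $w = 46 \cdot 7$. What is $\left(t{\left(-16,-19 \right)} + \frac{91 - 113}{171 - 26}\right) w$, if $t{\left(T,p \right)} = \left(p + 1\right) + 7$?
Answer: $- \frac{520674}{145} \approx -3590.9$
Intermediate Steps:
$t{\left(T,p \right)} = 8 + p$ ($t{\left(T,p \right)} = \left(1 + p\right) + 7 = 8 + p$)
$w = 322$
$\left(t{\left(-16,-19 \right)} + \frac{91 - 113}{171 - 26}\right) w = \left(\left(8 - 19\right) + \frac{91 - 113}{171 - 26}\right) 322 = \left(-11 - \frac{22}{145}\right) 322 = \left(- \frac{1617}{145}\right) 322 = - \frac{520674}{145}$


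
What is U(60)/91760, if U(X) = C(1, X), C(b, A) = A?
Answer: 3/4588 ≈ 0.00065388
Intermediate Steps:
U(X) = X
U(60)/91760 = 60/91760 = 60*(1/91760) = 3/4588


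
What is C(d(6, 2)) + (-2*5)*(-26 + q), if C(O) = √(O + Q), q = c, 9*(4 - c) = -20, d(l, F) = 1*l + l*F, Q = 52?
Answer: 1780/9 + √70 ≈ 206.14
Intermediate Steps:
d(l, F) = l + F*l
c = 56/9 (c = 4 - ⅑*(-20) = 4 + 20/9 = 56/9 ≈ 6.2222)
q = 56/9 ≈ 6.2222
C(O) = √(52 + O) (C(O) = √(O + 52) = √(52 + O))
C(d(6, 2)) + (-2*5)*(-26 + q) = √(52 + 6*(1 + 2)) + (-2*5)*(-26 + 56/9) = √(52 + 6*3) - 10*(-178/9) = √(52 + 18) + 1780/9 = √70 + 1780/9 = 1780/9 + √70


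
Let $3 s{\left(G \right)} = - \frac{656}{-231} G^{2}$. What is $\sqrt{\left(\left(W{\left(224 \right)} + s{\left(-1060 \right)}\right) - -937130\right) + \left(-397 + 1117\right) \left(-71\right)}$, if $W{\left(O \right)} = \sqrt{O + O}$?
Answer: $\frac{\sqrt{104033662810 + 426888 \sqrt{7}}}{231} \approx 1396.3$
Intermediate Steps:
$W{\left(O \right)} = \sqrt{2} \sqrt{O}$ ($W{\left(O \right)} = \sqrt{2 O} = \sqrt{2} \sqrt{O}$)
$s{\left(G \right)} = \frac{656 G^{2}}{693}$ ($s{\left(G \right)} = \frac{- \frac{656}{-231} G^{2}}{3} = \frac{\left(-656\right) \left(- \frac{1}{231}\right) G^{2}}{3} = \frac{\frac{656}{231} G^{2}}{3} = \frac{656 G^{2}}{693}$)
$\sqrt{\left(\left(W{\left(224 \right)} + s{\left(-1060 \right)}\right) - -937130\right) + \left(-397 + 1117\right) \left(-71\right)} = \sqrt{\left(\left(\sqrt{2} \sqrt{224} + \frac{656 \left(-1060\right)^{2}}{693}\right) - -937130\right) + \left(-397 + 1117\right) \left(-71\right)} = \sqrt{\left(\left(\sqrt{2} \cdot 4 \sqrt{14} + \frac{656}{693} \cdot 1123600\right) + 937130\right) + 720 \left(-71\right)} = \sqrt{\left(\left(8 \sqrt{7} + \frac{737081600}{693}\right) + 937130\right) - 51120} = \sqrt{\left(\left(\frac{737081600}{693} + 8 \sqrt{7}\right) + 937130\right) - 51120} = \sqrt{\left(\frac{1386512690}{693} + 8 \sqrt{7}\right) - 51120} = \sqrt{\frac{1351086530}{693} + 8 \sqrt{7}}$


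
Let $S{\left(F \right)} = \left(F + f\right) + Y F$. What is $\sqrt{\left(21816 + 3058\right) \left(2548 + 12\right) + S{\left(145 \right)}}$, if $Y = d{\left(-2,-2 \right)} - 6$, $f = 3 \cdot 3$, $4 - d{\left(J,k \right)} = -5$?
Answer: $\sqrt{63678029} \approx 7979.9$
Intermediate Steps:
$d{\left(J,k \right)} = 9$ ($d{\left(J,k \right)} = 4 - -5 = 4 + 5 = 9$)
$f = 9$
$Y = 3$ ($Y = 9 - 6 = 3$)
$S{\left(F \right)} = 9 + 4 F$ ($S{\left(F \right)} = \left(F + 9\right) + 3 F = \left(9 + F\right) + 3 F = 9 + 4 F$)
$\sqrt{\left(21816 + 3058\right) \left(2548 + 12\right) + S{\left(145 \right)}} = \sqrt{\left(21816 + 3058\right) \left(2548 + 12\right) + \left(9 + 4 \cdot 145\right)} = \sqrt{24874 \cdot 2560 + \left(9 + 580\right)} = \sqrt{63677440 + 589} = \sqrt{63678029}$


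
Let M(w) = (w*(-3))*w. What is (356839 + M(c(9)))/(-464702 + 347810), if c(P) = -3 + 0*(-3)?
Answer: -89203/29223 ≈ -3.0525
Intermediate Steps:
c(P) = -3 (c(P) = -3 + 0 = -3)
M(w) = -3*w² (M(w) = (-3*w)*w = -3*w²)
(356839 + M(c(9)))/(-464702 + 347810) = (356839 - 3*(-3)²)/(-464702 + 347810) = (356839 - 3*9)/(-116892) = (356839 - 27)*(-1/116892) = 356812*(-1/116892) = -89203/29223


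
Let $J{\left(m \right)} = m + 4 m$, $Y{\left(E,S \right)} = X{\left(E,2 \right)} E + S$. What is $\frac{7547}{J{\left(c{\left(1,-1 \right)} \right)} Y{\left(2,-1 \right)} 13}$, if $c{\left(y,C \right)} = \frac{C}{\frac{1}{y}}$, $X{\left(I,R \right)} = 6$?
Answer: $- \frac{7547}{715} \approx -10.555$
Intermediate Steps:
$c{\left(y,C \right)} = C y$
$Y{\left(E,S \right)} = S + 6 E$ ($Y{\left(E,S \right)} = 6 E + S = S + 6 E$)
$J{\left(m \right)} = 5 m$
$\frac{7547}{J{\left(c{\left(1,-1 \right)} \right)} Y{\left(2,-1 \right)} 13} = \frac{7547}{5 \left(\left(-1\right) 1\right) \left(-1 + 6 \cdot 2\right) 13} = \frac{7547}{5 \left(-1\right) \left(-1 + 12\right) 13} = \frac{7547}{\left(-5\right) 11 \cdot 13} = \frac{7547}{\left(-55\right) 13} = \frac{7547}{-715} = 7547 \left(- \frac{1}{715}\right) = - \frac{7547}{715}$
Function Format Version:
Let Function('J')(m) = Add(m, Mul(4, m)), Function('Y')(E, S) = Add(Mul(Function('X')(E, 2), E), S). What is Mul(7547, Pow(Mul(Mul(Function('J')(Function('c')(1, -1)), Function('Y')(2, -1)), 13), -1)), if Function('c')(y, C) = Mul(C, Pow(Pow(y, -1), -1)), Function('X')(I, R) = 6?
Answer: Rational(-7547, 715) ≈ -10.555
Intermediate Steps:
Function('c')(y, C) = Mul(C, y)
Function('Y')(E, S) = Add(S, Mul(6, E)) (Function('Y')(E, S) = Add(Mul(6, E), S) = Add(S, Mul(6, E)))
Function('J')(m) = Mul(5, m)
Mul(7547, Pow(Mul(Mul(Function('J')(Function('c')(1, -1)), Function('Y')(2, -1)), 13), -1)) = Mul(7547, Pow(Mul(Mul(Mul(5, Mul(-1, 1)), Add(-1, Mul(6, 2))), 13), -1)) = Mul(7547, Pow(Mul(Mul(Mul(5, -1), Add(-1, 12)), 13), -1)) = Mul(7547, Pow(Mul(Mul(-5, 11), 13), -1)) = Mul(7547, Pow(Mul(-55, 13), -1)) = Mul(7547, Pow(-715, -1)) = Mul(7547, Rational(-1, 715)) = Rational(-7547, 715)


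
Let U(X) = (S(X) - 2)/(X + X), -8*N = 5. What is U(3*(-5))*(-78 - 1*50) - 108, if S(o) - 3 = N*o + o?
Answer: -1916/15 ≈ -127.73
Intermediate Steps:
N = -5/8 (N = -⅛*5 = -5/8 ≈ -0.62500)
S(o) = 3 + 3*o/8 (S(o) = 3 + (-5*o/8 + o) = 3 + 3*o/8)
U(X) = (1 + 3*X/8)/(2*X) (U(X) = ((3 + 3*X/8) - 2)/(X + X) = (1 + 3*X/8)/((2*X)) = (1 + 3*X/8)*(1/(2*X)) = (1 + 3*X/8)/(2*X))
U(3*(-5))*(-78 - 1*50) - 108 = ((8 + 3*(3*(-5)))/(16*((3*(-5)))))*(-78 - 1*50) - 108 = ((1/16)*(8 + 3*(-15))/(-15))*(-78 - 50) - 108 = ((1/16)*(-1/15)*(8 - 45))*(-128) - 108 = ((1/16)*(-1/15)*(-37))*(-128) - 108 = (37/240)*(-128) - 108 = -296/15 - 108 = -1916/15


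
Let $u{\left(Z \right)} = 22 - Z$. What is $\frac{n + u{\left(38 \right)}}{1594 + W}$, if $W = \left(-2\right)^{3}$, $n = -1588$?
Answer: $- \frac{802}{793} \approx -1.0113$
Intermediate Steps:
$W = -8$
$\frac{n + u{\left(38 \right)}}{1594 + W} = \frac{-1588 + \left(22 - 38\right)}{1594 - 8} = \frac{-1588 + \left(22 - 38\right)}{1586} = \left(-1588 - 16\right) \frac{1}{1586} = \left(-1604\right) \frac{1}{1586} = - \frac{802}{793}$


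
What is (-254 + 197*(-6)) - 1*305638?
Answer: -307074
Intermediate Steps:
(-254 + 197*(-6)) - 1*305638 = (-254 - 1182) - 305638 = -1436 - 305638 = -307074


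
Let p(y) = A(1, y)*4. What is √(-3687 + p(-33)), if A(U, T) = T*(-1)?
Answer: 3*I*√395 ≈ 59.624*I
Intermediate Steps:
A(U, T) = -T
p(y) = -4*y (p(y) = -y*4 = -4*y)
√(-3687 + p(-33)) = √(-3687 - 4*(-33)) = √(-3687 + 132) = √(-3555) = 3*I*√395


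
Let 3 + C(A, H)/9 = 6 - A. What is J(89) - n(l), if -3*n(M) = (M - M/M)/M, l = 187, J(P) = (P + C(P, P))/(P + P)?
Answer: -117059/33286 ≈ -3.5168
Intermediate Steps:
C(A, H) = 27 - 9*A (C(A, H) = -27 + 9*(6 - A) = -27 + (54 - 9*A) = 27 - 9*A)
J(P) = (27 - 8*P)/(2*P) (J(P) = (P + (27 - 9*P))/(P + P) = (27 - 8*P)/((2*P)) = (27 - 8*P)*(1/(2*P)) = (27 - 8*P)/(2*P))
n(M) = -(-1 + M)/(3*M) (n(M) = -(M - M/M)/(3*M) = -(M - 1*1)/(3*M) = -(M - 1)/(3*M) = -(-1 + M)/(3*M))
J(89) - n(l) = (-4 + (27/2)/89) - (1 - 1*187)/(3*187) = (-4 + (27/2)*(1/89)) - (1 - 187)/(3*187) = (-4 + 27/178) - (-186)/(3*187) = -685/178 - 1*(-62/187) = -685/178 + 62/187 = -117059/33286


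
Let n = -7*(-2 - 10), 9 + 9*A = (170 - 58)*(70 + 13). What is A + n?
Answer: 10043/9 ≈ 1115.9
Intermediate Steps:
A = 9287/9 (A = -1 + ((170 - 58)*(70 + 13))/9 = -1 + (112*83)/9 = -1 + (⅑)*9296 = -1 + 9296/9 = 9287/9 ≈ 1031.9)
n = 84 (n = -7*(-12) = 84)
A + n = 9287/9 + 84 = 10043/9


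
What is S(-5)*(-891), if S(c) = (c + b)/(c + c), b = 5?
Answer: 0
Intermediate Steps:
S(c) = (5 + c)/(2*c) (S(c) = (c + 5)/(c + c) = (5 + c)/((2*c)) = (5 + c)*(1/(2*c)) = (5 + c)/(2*c))
S(-5)*(-891) = ((1/2)*(5 - 5)/(-5))*(-891) = ((1/2)*(-1/5)*0)*(-891) = 0*(-891) = 0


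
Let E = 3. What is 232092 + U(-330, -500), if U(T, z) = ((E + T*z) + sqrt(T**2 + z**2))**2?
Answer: 27226581001 + 3300060*sqrt(3589) ≈ 2.7424e+10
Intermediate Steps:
U(T, z) = (3 + sqrt(T**2 + z**2) + T*z)**2 (U(T, z) = ((3 + T*z) + sqrt(T**2 + z**2))**2 = (3 + sqrt(T**2 + z**2) + T*z)**2)
232092 + U(-330, -500) = 232092 + (3 + sqrt((-330)**2 + (-500)**2) - 330*(-500))**2 = 232092 + (3 + sqrt(108900 + 250000) + 165000)**2 = 232092 + (3 + sqrt(358900) + 165000)**2 = 232092 + (3 + 10*sqrt(3589) + 165000)**2 = 232092 + (165003 + 10*sqrt(3589))**2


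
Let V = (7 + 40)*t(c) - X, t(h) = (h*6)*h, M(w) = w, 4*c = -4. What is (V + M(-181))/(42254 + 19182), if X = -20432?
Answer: 20533/61436 ≈ 0.33422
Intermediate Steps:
c = -1 (c = (¼)*(-4) = -1)
t(h) = 6*h² (t(h) = (6*h)*h = 6*h²)
V = 20714 (V = (7 + 40)*(6*(-1)²) - 1*(-20432) = 47*(6*1) + 20432 = 47*6 + 20432 = 282 + 20432 = 20714)
(V + M(-181))/(42254 + 19182) = (20714 - 181)/(42254 + 19182) = 20533/61436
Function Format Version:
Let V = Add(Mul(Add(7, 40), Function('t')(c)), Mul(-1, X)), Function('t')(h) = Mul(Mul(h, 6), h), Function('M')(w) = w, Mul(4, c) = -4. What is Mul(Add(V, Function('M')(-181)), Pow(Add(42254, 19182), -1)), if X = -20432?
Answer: Rational(20533, 61436) ≈ 0.33422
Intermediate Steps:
c = -1 (c = Mul(Rational(1, 4), -4) = -1)
Function('t')(h) = Mul(6, Pow(h, 2)) (Function('t')(h) = Mul(Mul(6, h), h) = Mul(6, Pow(h, 2)))
V = 20714 (V = Add(Mul(Add(7, 40), Mul(6, Pow(-1, 2))), Mul(-1, -20432)) = Add(Mul(47, Mul(6, 1)), 20432) = Add(Mul(47, 6), 20432) = Add(282, 20432) = 20714)
Mul(Add(V, Function('M')(-181)), Pow(Add(42254, 19182), -1)) = Mul(Add(20714, -181), Pow(Add(42254, 19182), -1)) = Mul(20533, Pow(61436, -1)) = Mul(20533, Rational(1, 61436)) = Rational(20533, 61436)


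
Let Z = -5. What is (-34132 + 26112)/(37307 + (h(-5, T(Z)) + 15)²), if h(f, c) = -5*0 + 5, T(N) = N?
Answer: -8020/37707 ≈ -0.21269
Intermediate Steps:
h(f, c) = 5 (h(f, c) = 0 + 5 = 5)
(-34132 + 26112)/(37307 + (h(-5, T(Z)) + 15)²) = (-34132 + 26112)/(37307 + (5 + 15)²) = -8020/(37307 + 20²) = -8020/(37307 + 400) = -8020/37707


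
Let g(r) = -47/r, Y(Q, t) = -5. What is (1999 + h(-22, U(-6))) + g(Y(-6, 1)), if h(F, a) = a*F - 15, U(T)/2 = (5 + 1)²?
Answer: 2047/5 ≈ 409.40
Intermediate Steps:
U(T) = 72 (U(T) = 2*(5 + 1)² = 2*6² = 2*36 = 72)
h(F, a) = -15 + F*a (h(F, a) = F*a - 15 = -15 + F*a)
(1999 + h(-22, U(-6))) + g(Y(-6, 1)) = (1999 + (-15 - 22*72)) - 47/(-5) = (1999 + (-15 - 1584)) - 47*(-⅕) = (1999 - 1599) + 47/5 = 400 + 47/5 = 2047/5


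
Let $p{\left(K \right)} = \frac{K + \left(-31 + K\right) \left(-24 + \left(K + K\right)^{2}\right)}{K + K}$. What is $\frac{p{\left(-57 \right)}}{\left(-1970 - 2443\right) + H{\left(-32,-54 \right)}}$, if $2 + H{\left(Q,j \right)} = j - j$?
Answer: $- \frac{380531}{167770} \approx -2.2682$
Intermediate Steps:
$H{\left(Q,j \right)} = -2$ ($H{\left(Q,j \right)} = -2 + \left(j - j\right) = -2 + 0 = -2$)
$p{\left(K \right)} = \frac{K + \left(-31 + K\right) \left(-24 + 4 K^{2}\right)}{2 K}$ ($p{\left(K \right)} = \frac{K + \left(-31 + K\right) \left(-24 + \left(2 K\right)^{2}\right)}{2 K} = \left(K + \left(-31 + K\right) \left(-24 + 4 K^{2}\right)\right) \frac{1}{2 K} = \frac{K + \left(-31 + K\right) \left(-24 + 4 K^{2}\right)}{2 K}$)
$\frac{p{\left(-57 \right)}}{\left(-1970 - 2443\right) + H{\left(-32,-54 \right)}} = \frac{- \frac{23}{2} - -3534 + 2 \left(-57\right)^{2} + \frac{372}{-57}}{\left(-1970 - 2443\right) - 2} = \frac{- \frac{23}{2} + 3534 + 2 \cdot 3249 + 372 \left(- \frac{1}{57}\right)}{-4413 - 2} = \frac{- \frac{23}{2} + 3534 + 6498 - \frac{124}{19}}{-4415} = \frac{380531}{38} \left(- \frac{1}{4415}\right) = - \frac{380531}{167770}$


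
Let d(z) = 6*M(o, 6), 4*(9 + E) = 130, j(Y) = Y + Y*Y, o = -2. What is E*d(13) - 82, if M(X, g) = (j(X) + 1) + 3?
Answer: 764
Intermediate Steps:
j(Y) = Y + Y²
M(X, g) = 4 + X*(1 + X) (M(X, g) = (X*(1 + X) + 1) + 3 = (1 + X*(1 + X)) + 3 = 4 + X*(1 + X))
E = 47/2 (E = -9 + (¼)*130 = -9 + 65/2 = 47/2 ≈ 23.500)
d(z) = 36 (d(z) = 6*(4 - 2*(1 - 2)) = 6*(4 - 2*(-1)) = 6*(4 + 2) = 6*6 = 36)
E*d(13) - 82 = (47/2)*36 - 82 = 846 - 82 = 764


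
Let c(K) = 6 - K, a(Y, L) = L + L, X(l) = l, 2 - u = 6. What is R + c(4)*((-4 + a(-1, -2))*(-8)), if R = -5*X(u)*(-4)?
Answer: 48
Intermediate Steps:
u = -4 (u = 2 - 1*6 = 2 - 6 = -4)
a(Y, L) = 2*L
R = -80 (R = -5*(-4)*(-4) = 20*(-4) = -80)
R + c(4)*((-4 + a(-1, -2))*(-8)) = -80 + (6 - 1*4)*((-4 + 2*(-2))*(-8)) = -80 + (6 - 4)*((-4 - 4)*(-8)) = -80 + 2*(-8*(-8)) = -80 + 2*64 = -80 + 128 = 48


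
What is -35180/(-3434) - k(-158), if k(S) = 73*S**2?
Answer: -3128995134/1717 ≈ -1.8224e+6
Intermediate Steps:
-35180/(-3434) - k(-158) = -35180/(-3434) - 73*(-158)**2 = -35180*(-1/3434) - 73*24964 = 17590/1717 - 1*1822372 = 17590/1717 - 1822372 = -3128995134/1717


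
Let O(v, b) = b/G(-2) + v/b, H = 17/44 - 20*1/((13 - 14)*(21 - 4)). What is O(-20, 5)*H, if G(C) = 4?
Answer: -1169/272 ≈ -4.2978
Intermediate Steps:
H = 1169/748 (H = 17*(1/44) - 20/(17*(-1)) = 17/44 - 20/(-17) = 17/44 - 20*(-1/17) = 17/44 + 20/17 = 1169/748 ≈ 1.5628)
O(v, b) = b/4 + v/b
O(-20, 5)*H = ((¼)*5 - 20/5)*(1169/748) = (5/4 - 20*⅕)*(1169/748) = (5/4 - 4)*(1169/748) = -11/4*1169/748 = -1169/272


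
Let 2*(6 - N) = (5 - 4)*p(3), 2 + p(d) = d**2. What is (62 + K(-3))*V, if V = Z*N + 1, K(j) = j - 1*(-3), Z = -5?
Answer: -713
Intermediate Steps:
p(d) = -2 + d**2
K(j) = 3 + j (K(j) = j + 3 = 3 + j)
N = 5/2 (N = 6 - (5 - 4)*(-2 + 3**2)/2 = 6 - (-2 + 9)/2 = 6 - 7/2 = 5/2 ≈ 2.5000)
V = -23/2 (V = -5*5/2 + 1 = -25/2 + 1 = -23/2 ≈ -11.500)
(62 + K(-3))*V = (62 + (3 - 3))*(-23/2) = (62 + 0)*(-23/2) = 62*(-23/2) = -713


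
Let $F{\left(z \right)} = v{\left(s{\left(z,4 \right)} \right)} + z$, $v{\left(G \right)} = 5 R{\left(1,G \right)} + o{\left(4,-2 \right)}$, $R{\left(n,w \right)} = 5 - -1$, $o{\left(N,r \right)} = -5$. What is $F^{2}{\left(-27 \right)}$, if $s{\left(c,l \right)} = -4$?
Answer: $4$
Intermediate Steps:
$R{\left(n,w \right)} = 6$ ($R{\left(n,w \right)} = 5 + 1 = 6$)
$v{\left(G \right)} = 25$ ($v{\left(G \right)} = 5 \cdot 6 - 5 = 30 - 5 = 25$)
$F{\left(z \right)} = 25 + z$
$F^{2}{\left(-27 \right)} = \left(25 - 27\right)^{2} = \left(-2\right)^{2} = 4$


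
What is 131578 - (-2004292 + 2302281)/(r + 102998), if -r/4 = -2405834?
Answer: 1279771277063/9726334 ≈ 1.3158e+5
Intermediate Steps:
r = 9623336 (r = -4*(-2405834) = 9623336)
131578 - (-2004292 + 2302281)/(r + 102998) = 131578 - (-2004292 + 2302281)/(9623336 + 102998) = 131578 - 297989/9726334 = 1279771277063/9726334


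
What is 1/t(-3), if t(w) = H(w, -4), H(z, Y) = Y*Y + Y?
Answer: 1/12 ≈ 0.083333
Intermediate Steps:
H(z, Y) = Y + Y**2 (H(z, Y) = Y**2 + Y = Y + Y**2)
t(w) = 12 (t(w) = -4*(1 - 4) = -4*(-3) = 12)
1/t(-3) = 1/12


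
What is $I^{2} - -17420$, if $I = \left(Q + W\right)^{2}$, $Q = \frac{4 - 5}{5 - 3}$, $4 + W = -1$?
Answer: $\frac{293361}{16} \approx 18335.0$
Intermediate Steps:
$W = -5$ ($W = -4 - 1 = -5$)
$Q = - \frac{1}{2} \approx -0.5$
$I = \frac{121}{4}$ ($I = \left(- \frac{1}{2} - 5\right)^{2} = \left(- \frac{11}{2}\right)^{2} = \frac{121}{4} \approx 30.25$)
$I^{2} - -17420 = \left(\frac{121}{4}\right)^{2} - -17420 = \frac{14641}{16} + 17420 = \frac{293361}{16}$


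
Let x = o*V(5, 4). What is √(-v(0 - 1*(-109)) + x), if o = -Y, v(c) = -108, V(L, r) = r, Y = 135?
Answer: 12*I*√3 ≈ 20.785*I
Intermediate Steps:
o = -135 (o = -1*135 = -135)
x = -540 (x = -135*4 = -540)
√(-v(0 - 1*(-109)) + x) = √(-1*(-108) - 540) = √(108 - 540) = √(-432) = 12*I*√3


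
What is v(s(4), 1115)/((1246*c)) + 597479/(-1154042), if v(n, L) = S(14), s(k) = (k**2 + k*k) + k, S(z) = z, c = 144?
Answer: -3828068411/7395101136 ≈ -0.51765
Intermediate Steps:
s(k) = k + 2*k**2 (s(k) = (k**2 + k**2) + k = 2*k**2 + k = k + 2*k**2)
v(n, L) = 14
v(s(4), 1115)/((1246*c)) + 597479/(-1154042) = 14/((1246*144)) + 597479/(-1154042) = 14/179424 + 597479*(-1/1154042) = 14*(1/179424) - 597479/1154042 = 1/12816 - 597479/1154042 = -3828068411/7395101136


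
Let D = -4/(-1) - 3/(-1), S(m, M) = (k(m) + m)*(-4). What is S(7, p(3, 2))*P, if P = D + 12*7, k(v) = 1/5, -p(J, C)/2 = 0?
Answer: -13104/5 ≈ -2620.8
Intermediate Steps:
p(J, C) = 0 (p(J, C) = -2*0 = 0)
k(v) = ⅕
S(m, M) = -⅘ - 4*m (S(m, M) = (⅕ + m)*(-4) = -⅘ - 4*m)
D = 7 (D = -4*(-1) - 3*(-1) = 4 + 3 = 7)
P = 91 (P = 7 + 12*7 = 7 + 84 = 91)
S(7, p(3, 2))*P = (-⅘ - 4*7)*91 = (-⅘ - 28)*91 = -144/5*91 = -13104/5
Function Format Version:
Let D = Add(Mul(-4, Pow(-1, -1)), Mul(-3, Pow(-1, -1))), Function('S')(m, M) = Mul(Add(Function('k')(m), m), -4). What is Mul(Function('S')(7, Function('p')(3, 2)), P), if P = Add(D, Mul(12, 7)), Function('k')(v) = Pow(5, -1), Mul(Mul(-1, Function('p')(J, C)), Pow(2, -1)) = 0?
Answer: Rational(-13104, 5) ≈ -2620.8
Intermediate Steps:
Function('p')(J, C) = 0 (Function('p')(J, C) = Mul(-2, 0) = 0)
Function('k')(v) = Rational(1, 5)
Function('S')(m, M) = Add(Rational(-4, 5), Mul(-4, m)) (Function('S')(m, M) = Mul(Add(Rational(1, 5), m), -4) = Add(Rational(-4, 5), Mul(-4, m)))
D = 7 (D = Add(Mul(-4, -1), Mul(-3, -1)) = Add(4, 3) = 7)
P = 91 (P = Add(7, Mul(12, 7)) = Add(7, 84) = 91)
Mul(Function('S')(7, Function('p')(3, 2)), P) = Mul(Add(Rational(-4, 5), Mul(-4, 7)), 91) = Mul(Add(Rational(-4, 5), -28), 91) = Mul(Rational(-144, 5), 91) = Rational(-13104, 5)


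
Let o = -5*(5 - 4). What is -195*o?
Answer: 975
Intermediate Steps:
o = -5 (o = -5*1 = -5)
-195*o = -195*(-5) = 975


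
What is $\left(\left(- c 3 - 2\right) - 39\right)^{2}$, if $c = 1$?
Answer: $1936$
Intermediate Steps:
$\left(\left(- c 3 - 2\right) - 39\right)^{2} = \left(\left(\left(-1\right) 1 \cdot 3 - 2\right) - 39\right)^{2} = \left(\left(\left(-1\right) 3 - 2\right) - 39\right)^{2} = \left(\left(-3 - 2\right) - 39\right)^{2} = \left(-5 - 39\right)^{2} = \left(-44\right)^{2} = 1936$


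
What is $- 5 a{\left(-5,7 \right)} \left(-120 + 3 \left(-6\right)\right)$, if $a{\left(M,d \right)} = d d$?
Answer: $33810$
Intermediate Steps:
$a{\left(M,d \right)} = d^{2}$
$- 5 a{\left(-5,7 \right)} \left(-120 + 3 \left(-6\right)\right) = - 5 \cdot 7^{2} \left(-120 + 3 \left(-6\right)\right) = \left(-5\right) 49 \left(-120 - 18\right) = \left(-245\right) \left(-138\right) = 33810$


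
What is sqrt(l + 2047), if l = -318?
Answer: sqrt(1729) ≈ 41.581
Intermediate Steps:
sqrt(l + 2047) = sqrt(-318 + 2047) = sqrt(1729)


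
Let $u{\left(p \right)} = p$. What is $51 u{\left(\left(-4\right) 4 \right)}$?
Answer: $-816$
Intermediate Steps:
$51 u{\left(\left(-4\right) 4 \right)} = 51 \left(\left(-4\right) 4\right) = 51 \left(-16\right) = -816$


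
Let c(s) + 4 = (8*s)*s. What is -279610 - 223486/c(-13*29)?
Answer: -158962311283/568514 ≈ -2.7961e+5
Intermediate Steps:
c(s) = -4 + 8*s² (c(s) = -4 + (8*s)*s = -4 + 8*s²)
-279610 - 223486/c(-13*29) = -279610 - 223486/(-4 + 8*(-13*29)²) = -279610 - 223486/(-4 + 8*(-377)²) = -279610 - 223486/(-4 + 8*142129) = -279610 - 223486/(-4 + 1137032) = -279610 - 223486/1137028 = -279610 - 1*111743/568514 = -279610 - 111743/568514 = -158962311283/568514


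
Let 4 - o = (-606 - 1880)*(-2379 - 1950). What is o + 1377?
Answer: -10760513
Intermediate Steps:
o = -10761890 (o = 4 - (-606 - 1880)*(-2379 - 1950) = 4 - (-2486)*(-4329) = 4 - 1*10761894 = 4 - 10761894 = -10761890)
o + 1377 = -10761890 + 1377 = -10760513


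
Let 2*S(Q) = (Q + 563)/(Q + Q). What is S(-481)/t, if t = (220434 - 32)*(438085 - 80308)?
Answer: -41/75858285232548 ≈ -5.4048e-13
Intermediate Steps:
S(Q) = (563 + Q)/(4*Q) (S(Q) = ((Q + 563)/(Q + Q))/2 = ((563 + Q)/((2*Q)))/2 = ((563 + Q)*(1/(2*Q)))/2 = ((563 + Q)/(2*Q))/2 = (563 + Q)/(4*Q))
t = 78854766354 (t = 220402*357777 = 78854766354)
S(-481)/t = ((¼)*(563 - 481)/(-481))/78854766354 = ((¼)*(-1/481)*82)*(1/78854766354) = -41/962*1/78854766354 = -41/75858285232548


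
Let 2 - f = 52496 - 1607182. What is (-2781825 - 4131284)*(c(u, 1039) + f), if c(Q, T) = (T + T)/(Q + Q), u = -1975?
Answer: -21226754837138949/1975 ≈ -1.0748e+13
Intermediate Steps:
c(Q, T) = T/Q (c(Q, T) = (2*T)/((2*Q)) = (2*T)*(1/(2*Q)) = T/Q)
f = 1554688 (f = 2 - (52496 - 1607182) = 2 - 1*(-1554686) = 2 + 1554686 = 1554688)
(-2781825 - 4131284)*(c(u, 1039) + f) = (-2781825 - 4131284)*(1039/(-1975) + 1554688) = -6913109*(1039*(-1/1975) + 1554688) = -6913109*(-1039/1975 + 1554688) = -6913109*3070507761/1975 = -21226754837138949/1975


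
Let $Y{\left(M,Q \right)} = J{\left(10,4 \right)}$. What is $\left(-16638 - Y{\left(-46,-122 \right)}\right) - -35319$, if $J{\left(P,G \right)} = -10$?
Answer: $18691$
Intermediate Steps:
$Y{\left(M,Q \right)} = -10$
$\left(-16638 - Y{\left(-46,-122 \right)}\right) - -35319 = \left(-16638 - -10\right) - -35319 = \left(-16638 + 10\right) + 35319 = -16628 + 35319 = 18691$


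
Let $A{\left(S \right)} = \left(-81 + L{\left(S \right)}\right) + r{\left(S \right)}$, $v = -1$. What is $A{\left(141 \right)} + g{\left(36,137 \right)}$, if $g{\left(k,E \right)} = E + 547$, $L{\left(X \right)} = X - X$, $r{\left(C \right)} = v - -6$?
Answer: $608$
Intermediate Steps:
$r{\left(C \right)} = 5$ ($r{\left(C \right)} = -1 - -6 = -1 + 6 = 5$)
$L{\left(X \right)} = 0$
$g{\left(k,E \right)} = 547 + E$
$A{\left(S \right)} = -76$ ($A{\left(S \right)} = \left(-81 + 0\right) + 5 = -81 + 5 = -76$)
$A{\left(141 \right)} + g{\left(36,137 \right)} = -76 + \left(547 + 137\right) = -76 + 684 = 608$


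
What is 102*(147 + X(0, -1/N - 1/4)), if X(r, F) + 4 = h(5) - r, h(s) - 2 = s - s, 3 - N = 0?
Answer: 14790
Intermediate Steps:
N = 3 (N = 3 - 1*0 = 3 + 0 = 3)
h(s) = 2 (h(s) = 2 + (s - s) = 2 + 0 = 2)
X(r, F) = -2 - r (X(r, F) = -4 + (2 - r) = -2 - r)
102*(147 + X(0, -1/N - 1/4)) = 102*(147 + (-2 - 1*0)) = 102*(147 + (-2 + 0)) = 102*(147 - 2) = 102*145 = 14790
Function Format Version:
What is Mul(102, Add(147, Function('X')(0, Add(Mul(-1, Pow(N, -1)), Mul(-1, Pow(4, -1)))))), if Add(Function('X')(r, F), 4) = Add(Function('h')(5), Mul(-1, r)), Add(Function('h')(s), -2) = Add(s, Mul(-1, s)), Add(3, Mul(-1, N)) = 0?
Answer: 14790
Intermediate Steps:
N = 3 (N = Add(3, Mul(-1, 0)) = Add(3, 0) = 3)
Function('h')(s) = 2 (Function('h')(s) = Add(2, Add(s, Mul(-1, s))) = Add(2, 0) = 2)
Function('X')(r, F) = Add(-2, Mul(-1, r)) (Function('X')(r, F) = Add(-4, Add(2, Mul(-1, r))) = Add(-2, Mul(-1, r)))
Mul(102, Add(147, Function('X')(0, Add(Mul(-1, Pow(N, -1)), Mul(-1, Pow(4, -1)))))) = Mul(102, Add(147, Add(-2, Mul(-1, 0)))) = Mul(102, Add(147, Add(-2, 0))) = Mul(102, Add(147, -2)) = Mul(102, 145) = 14790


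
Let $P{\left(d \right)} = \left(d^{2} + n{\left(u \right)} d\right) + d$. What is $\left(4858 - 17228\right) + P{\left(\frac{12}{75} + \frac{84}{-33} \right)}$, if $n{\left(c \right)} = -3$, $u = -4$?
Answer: $- \frac{934690114}{75625} \approx -12360.0$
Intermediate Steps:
$P{\left(d \right)} = d^{2} - 2 d$ ($P{\left(d \right)} = \left(d^{2} - 3 d\right) + d = d^{2} - 2 d$)
$\left(4858 - 17228\right) + P{\left(\frac{12}{75} + \frac{84}{-33} \right)} = \left(4858 - 17228\right) + \left(\frac{12}{75} + \frac{84}{-33}\right) \left(-2 + \left(\frac{12}{75} + \frac{84}{-33}\right)\right) = -12370 + \left(12 \cdot \frac{1}{75} + 84 \left(- \frac{1}{33}\right)\right) \left(-2 + \left(12 \cdot \frac{1}{75} + 84 \left(- \frac{1}{33}\right)\right)\right) = -12370 + \left(\frac{4}{25} - \frac{28}{11}\right) \left(-2 + \left(\frac{4}{25} - \frac{28}{11}\right)\right) = -12370 - \frac{656 \left(-2 - \frac{656}{275}\right)}{275} = -12370 - - \frac{791136}{75625} = -12370 + \frac{791136}{75625} = - \frac{934690114}{75625}$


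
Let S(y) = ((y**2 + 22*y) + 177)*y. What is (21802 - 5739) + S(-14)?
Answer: 15153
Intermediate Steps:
S(y) = y*(177 + y**2 + 22*y) (S(y) = (177 + y**2 + 22*y)*y = y*(177 + y**2 + 22*y))
(21802 - 5739) + S(-14) = (21802 - 5739) - 14*(177 + (-14)**2 + 22*(-14)) = 16063 - 14*(177 + 196 - 308) = 16063 - 14*65 = 16063 - 910 = 15153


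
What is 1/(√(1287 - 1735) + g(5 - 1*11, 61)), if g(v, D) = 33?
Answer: 33/1537 - 8*I*√7/1537 ≈ 0.02147 - 0.013771*I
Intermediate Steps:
1/(√(1287 - 1735) + g(5 - 1*11, 61)) = 1/(√(1287 - 1735) + 33) = 1/(√(-448) + 33) = 1/(8*I*√7 + 33) = 1/(33 + 8*I*√7)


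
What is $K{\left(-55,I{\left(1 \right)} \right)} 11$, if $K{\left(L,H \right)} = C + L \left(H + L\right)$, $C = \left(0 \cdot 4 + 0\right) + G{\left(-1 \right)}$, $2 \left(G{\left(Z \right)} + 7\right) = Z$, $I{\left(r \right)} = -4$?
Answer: $\frac{71225}{2} \approx 35613.0$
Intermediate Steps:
$G{\left(Z \right)} = -7 + \frac{Z}{2}$
$C = - \frac{15}{2}$ ($C = \left(0 \cdot 4 + 0\right) + \left(-7 + \frac{1}{2} \left(-1\right)\right) = \left(0 + 0\right) - \frac{15}{2} = 0 - \frac{15}{2} = - \frac{15}{2} \approx -7.5$)
$K{\left(L,H \right)} = - \frac{15}{2} + L \left(H + L\right)$
$K{\left(-55,I{\left(1 \right)} \right)} 11 = \left(- \frac{15}{2} + \left(-55\right)^{2} - -220\right) 11 = \left(- \frac{15}{2} + 3025 + 220\right) 11 = \frac{6475}{2} \cdot 11 = \frac{71225}{2}$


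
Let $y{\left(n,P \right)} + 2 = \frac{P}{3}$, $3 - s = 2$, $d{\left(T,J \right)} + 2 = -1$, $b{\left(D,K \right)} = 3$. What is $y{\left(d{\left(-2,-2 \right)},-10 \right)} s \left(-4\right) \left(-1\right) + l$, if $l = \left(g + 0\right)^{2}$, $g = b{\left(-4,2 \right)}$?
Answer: $- \frac{37}{3} \approx -12.333$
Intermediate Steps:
$d{\left(T,J \right)} = -3$ ($d{\left(T,J \right)} = -2 - 1 = -3$)
$g = 3$
$s = 1$ ($s = 3 - 2 = 1$)
$y{\left(n,P \right)} = -2 + \frac{P}{3}$
$l = 9$ ($l = \left(3 + 0\right)^{2} = 3^{2} = 9$)
$y{\left(d{\left(-2,-2 \right)},-10 \right)} s \left(-4\right) \left(-1\right) + l = \left(-2 + \frac{1}{3} \left(-10\right)\right) 1 \left(-4\right) \left(-1\right) + 9 = \left(-2 - \frac{10}{3}\right) \left(\left(-4\right) \left(-1\right)\right) + 9 = \left(- \frac{16}{3}\right) 4 + 9 = - \frac{64}{3} + 9 = - \frac{37}{3}$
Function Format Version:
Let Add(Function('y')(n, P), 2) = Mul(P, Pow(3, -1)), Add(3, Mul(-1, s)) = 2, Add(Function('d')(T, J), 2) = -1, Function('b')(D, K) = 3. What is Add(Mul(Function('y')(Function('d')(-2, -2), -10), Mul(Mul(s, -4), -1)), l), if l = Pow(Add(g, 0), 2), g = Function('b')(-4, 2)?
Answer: Rational(-37, 3) ≈ -12.333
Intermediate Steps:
Function('d')(T, J) = -3 (Function('d')(T, J) = Add(-2, -1) = -3)
g = 3
s = 1 (s = Add(3, Mul(-1, 2)) = Add(3, -2) = 1)
Function('y')(n, P) = Add(-2, Mul(Rational(1, 3), P)) (Function('y')(n, P) = Add(-2, Mul(P, Pow(3, -1))) = Add(-2, Mul(P, Rational(1, 3))) = Add(-2, Mul(Rational(1, 3), P)))
l = 9 (l = Pow(Add(3, 0), 2) = Pow(3, 2) = 9)
Add(Mul(Function('y')(Function('d')(-2, -2), -10), Mul(Mul(s, -4), -1)), l) = Add(Mul(Add(-2, Mul(Rational(1, 3), -10)), Mul(Mul(1, -4), -1)), 9) = Add(Mul(Add(-2, Rational(-10, 3)), Mul(-4, -1)), 9) = Add(Mul(Rational(-16, 3), 4), 9) = Add(Rational(-64, 3), 9) = Rational(-37, 3)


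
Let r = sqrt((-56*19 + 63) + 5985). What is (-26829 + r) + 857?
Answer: -25972 + 2*sqrt(1246) ≈ -25901.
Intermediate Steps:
r = 2*sqrt(1246) (r = sqrt((-1064 + 63) + 5985) = sqrt(-1001 + 5985) = sqrt(4984) = 2*sqrt(1246) ≈ 70.597)
(-26829 + r) + 857 = (-26829 + 2*sqrt(1246)) + 857 = -25972 + 2*sqrt(1246)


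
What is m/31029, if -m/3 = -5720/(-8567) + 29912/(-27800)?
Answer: 935001/23685728575 ≈ 3.9475e-5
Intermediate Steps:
m = 2805003/2290025 (m = -3*(-5720/(-8567) + 29912/(-27800)) = -3*(-5720*(-1/8567) + 29912*(-1/27800)) = -3*(440/659 - 3739/3475) = -3*(-935001/2290025) = 2805003/2290025 ≈ 1.2249)
m/31029 = (2805003/2290025)/31029 = (2805003/2290025)*(1/31029) = 935001/23685728575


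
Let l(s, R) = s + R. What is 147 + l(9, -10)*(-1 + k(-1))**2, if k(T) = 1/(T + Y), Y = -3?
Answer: 2327/16 ≈ 145.44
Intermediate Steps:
l(s, R) = R + s
k(T) = 1/(-3 + T) (k(T) = 1/(T - 3) = 1/(-3 + T))
147 + l(9, -10)*(-1 + k(-1))**2 = 147 + (-10 + 9)*(-1 + 1/(-3 - 1))**2 = 147 - (-1 + 1/(-4))**2 = 147 - (-1 - 1/4)**2 = 147 - (-5/4)**2 = 147 - 1*25/16 = 147 - 25/16 = 2327/16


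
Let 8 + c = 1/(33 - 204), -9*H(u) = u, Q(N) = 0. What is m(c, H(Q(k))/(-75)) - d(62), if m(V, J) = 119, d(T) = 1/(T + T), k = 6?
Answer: 14755/124 ≈ 118.99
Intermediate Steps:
H(u) = -u/9
d(T) = 1/(2*T)
c = -1369/171 (c = -8 + 1/(33 - 204) = -8 + 1/(-171) = -8 - 1/171 = -1369/171 ≈ -8.0058)
m(c, H(Q(k))/(-75)) - d(62) = 119 - 1/(2*62) = 119 - 1*1/124 = 119 - 1/124 = 14755/124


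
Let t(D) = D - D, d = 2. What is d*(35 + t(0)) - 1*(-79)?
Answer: 149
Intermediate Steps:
t(D) = 0
d*(35 + t(0)) - 1*(-79) = 2*(35 + 0) - 1*(-79) = 2*35 + 79 = 70 + 79 = 149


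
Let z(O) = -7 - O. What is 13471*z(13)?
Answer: -269420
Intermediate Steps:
13471*z(13) = 13471*(-7 - 1*13) = 13471*(-7 - 13) = 13471*(-20) = -269420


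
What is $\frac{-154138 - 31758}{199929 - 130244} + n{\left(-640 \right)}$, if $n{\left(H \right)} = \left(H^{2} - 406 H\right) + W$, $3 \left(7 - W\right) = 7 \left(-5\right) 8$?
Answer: $\frac{139970196697}{209055} \approx 6.6954 \cdot 10^{5}$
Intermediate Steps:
$W = \frac{301}{3}$ ($W = 7 - \frac{7 \left(-5\right) 8}{3} = 7 - \frac{\left(-35\right) 8}{3} = 7 - - \frac{280}{3} = 7 + \frac{280}{3} = \frac{301}{3} \approx 100.33$)
$n{\left(H \right)} = \frac{301}{3} + H^{2} - 406 H$ ($n{\left(H \right)} = \left(H^{2} - 406 H\right) + \frac{301}{3} = \frac{301}{3} + H^{2} - 406 H$)
$\frac{-154138 - 31758}{199929 - 130244} + n{\left(-640 \right)} = \frac{-154138 - 31758}{199929 - 130244} + \left(\frac{301}{3} + \left(-640\right)^{2} - -259840\right) = - \frac{185896}{69685} + \left(\frac{301}{3} + 409600 + 259840\right) = \left(-185896\right) \frac{1}{69685} + \frac{2008621}{3} = - \frac{185896}{69685} + \frac{2008621}{3} = \frac{139970196697}{209055}$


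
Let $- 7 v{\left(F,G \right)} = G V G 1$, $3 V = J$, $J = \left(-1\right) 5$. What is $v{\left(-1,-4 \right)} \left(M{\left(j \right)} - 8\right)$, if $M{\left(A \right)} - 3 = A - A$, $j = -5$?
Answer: $- \frac{400}{21} \approx -19.048$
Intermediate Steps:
$J = -5$
$V = - \frac{5}{3}$ ($V = \frac{1}{3} \left(-5\right) = - \frac{5}{3} \approx -1.6667$)
$M{\left(A \right)} = 3$ ($M{\left(A \right)} = 3 + \left(A - A\right) = 3 + 0 = 3$)
$v{\left(F,G \right)} = \frac{5 G^{2}}{21}$ ($v{\left(F,G \right)} = - \frac{G \left(- \frac{5 G}{3}\right) 1}{7} = - \frac{- \frac{5 G^{2}}{3} \cdot 1}{7} = - \frac{\left(- \frac{5}{3}\right) G^{2}}{7} = \frac{5 G^{2}}{21}$)
$v{\left(-1,-4 \right)} \left(M{\left(j \right)} - 8\right) = \frac{5 \left(-4\right)^{2}}{21} \left(3 - 8\right) = \frac{5}{21} \cdot 16 \left(-5\right) = \frac{80}{21} \left(-5\right) = - \frac{400}{21}$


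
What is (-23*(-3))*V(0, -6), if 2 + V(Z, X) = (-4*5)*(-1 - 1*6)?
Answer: 9522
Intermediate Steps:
V(Z, X) = 138 (V(Z, X) = -2 + (-4*5)*(-1 - 1*6) = -2 - 20*(-1 - 6) = -2 - 20*(-7) = -2 + 140 = 138)
(-23*(-3))*V(0, -6) = -23*(-3)*138 = 69*138 = 9522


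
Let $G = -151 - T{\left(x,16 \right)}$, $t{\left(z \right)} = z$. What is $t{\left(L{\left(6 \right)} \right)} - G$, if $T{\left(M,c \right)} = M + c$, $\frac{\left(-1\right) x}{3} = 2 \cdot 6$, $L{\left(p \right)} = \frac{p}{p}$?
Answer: $132$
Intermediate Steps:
$L{\left(p \right)} = 1$
$x = -36$ ($x = - 3 \cdot 2 \cdot 6 = \left(-3\right) 12 = -36$)
$G = -131$ ($G = -151 - \left(-36 + 16\right) = -151 - -20 = -151 + 20 = -131$)
$t{\left(L{\left(6 \right)} \right)} - G = 1 - -131 = 1 + 131 = 132$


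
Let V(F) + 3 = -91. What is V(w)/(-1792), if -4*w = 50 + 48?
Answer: 47/896 ≈ 0.052455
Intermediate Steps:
w = -49/2 (w = -(50 + 48)/4 = -¼*98 = -49/2 ≈ -24.500)
V(F) = -94 (V(F) = -3 - 91 = -94)
V(w)/(-1792) = -94/(-1792) = -94*(-1/1792) = 47/896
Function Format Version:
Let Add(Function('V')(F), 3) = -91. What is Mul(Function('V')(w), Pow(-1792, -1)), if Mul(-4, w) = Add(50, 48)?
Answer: Rational(47, 896) ≈ 0.052455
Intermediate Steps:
w = Rational(-49, 2) (w = Mul(Rational(-1, 4), Add(50, 48)) = Mul(Rational(-1, 4), 98) = Rational(-49, 2) ≈ -24.500)
Function('V')(F) = -94 (Function('V')(F) = Add(-3, -91) = -94)
Mul(Function('V')(w), Pow(-1792, -1)) = Mul(-94, Pow(-1792, -1)) = Mul(-94, Rational(-1, 1792)) = Rational(47, 896)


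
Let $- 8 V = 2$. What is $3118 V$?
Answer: $- \frac{1559}{2} \approx -779.5$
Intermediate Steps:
$V = - \frac{1}{4}$ ($V = \left(- \frac{1}{8}\right) 2 = - \frac{1}{4} \approx -0.25$)
$3118 V = 3118 \left(- \frac{1}{4}\right) = - \frac{1559}{2}$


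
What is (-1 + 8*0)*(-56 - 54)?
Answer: 110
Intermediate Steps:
(-1 + 8*0)*(-56 - 54) = (-1 + 0)*(-110) = -1*(-110) = 110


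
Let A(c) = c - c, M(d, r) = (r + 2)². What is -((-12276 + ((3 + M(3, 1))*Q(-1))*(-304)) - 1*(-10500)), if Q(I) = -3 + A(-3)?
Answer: -9168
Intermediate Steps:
M(d, r) = (2 + r)²
A(c) = 0
Q(I) = -3 (Q(I) = -3 + 0 = -3)
-((-12276 + ((3 + M(3, 1))*Q(-1))*(-304)) - 1*(-10500)) = -((-12276 + ((3 + (2 + 1)²)*(-3))*(-304)) - 1*(-10500)) = -((-12276 + ((3 + 3²)*(-3))*(-304)) + 10500) = -((-12276 + ((3 + 9)*(-3))*(-304)) + 10500) = -((-12276 + (12*(-3))*(-304)) + 10500) = -((-12276 - 36*(-304)) + 10500) = -((-12276 + 10944) + 10500) = -(-1332 + 10500) = -1*9168 = -9168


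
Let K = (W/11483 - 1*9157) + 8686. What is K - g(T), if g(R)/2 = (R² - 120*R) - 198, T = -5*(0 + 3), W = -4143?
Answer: -47371518/11483 ≈ -4125.4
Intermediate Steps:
K = -5412636/11483 (K = (-4143/11483 - 1*9157) + 8686 = (-4143*1/11483 - 9157) + 8686 = (-4143/11483 - 9157) + 8686 = -105153974/11483 + 8686 = -5412636/11483 ≈ -471.36)
T = -15 (T = -5*3 = -15)
g(R) = -396 - 240*R + 2*R² (g(R) = 2*((R² - 120*R) - 198) = 2*(-198 + R² - 120*R) = -396 - 240*R + 2*R²)
K - g(T) = -5412636/11483 - (-396 - 240*(-15) + 2*(-15)²) = -5412636/11483 - (-396 + 3600 + 2*225) = -5412636/11483 - (-396 + 3600 + 450) = -5412636/11483 - 1*3654 = -5412636/11483 - 3654 = -47371518/11483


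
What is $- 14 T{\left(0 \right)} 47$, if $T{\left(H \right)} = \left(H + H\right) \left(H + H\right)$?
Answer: $0$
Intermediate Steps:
$T{\left(H \right)} = 4 H^{2}$ ($T{\left(H \right)} = 2 H 2 H = 4 H^{2}$)
$- 14 T{\left(0 \right)} 47 = - 14 \cdot 4 \cdot 0^{2} \cdot 47 = - 14 \cdot 4 \cdot 0 \cdot 47 = \left(-14\right) 0 \cdot 47 = 0 \cdot 47 = 0$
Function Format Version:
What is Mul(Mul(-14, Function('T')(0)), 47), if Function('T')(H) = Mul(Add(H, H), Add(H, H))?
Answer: 0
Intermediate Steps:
Function('T')(H) = Mul(4, Pow(H, 2)) (Function('T')(H) = Mul(Mul(2, H), Mul(2, H)) = Mul(4, Pow(H, 2)))
Mul(Mul(-14, Function('T')(0)), 47) = Mul(Mul(-14, Mul(4, Pow(0, 2))), 47) = Mul(Mul(-14, Mul(4, 0)), 47) = Mul(Mul(-14, 0), 47) = Mul(0, 47) = 0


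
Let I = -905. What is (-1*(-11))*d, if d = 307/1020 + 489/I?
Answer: -486079/184620 ≈ -2.6329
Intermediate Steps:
d = -44189/184620 (d = 307/1020 + 489/(-905) = 307*(1/1020) + 489*(-1/905) = 307/1020 - 489/905 = -44189/184620 ≈ -0.23935)
(-1*(-11))*d = -1*(-11)*(-44189/184620) = 11*(-44189/184620) = -486079/184620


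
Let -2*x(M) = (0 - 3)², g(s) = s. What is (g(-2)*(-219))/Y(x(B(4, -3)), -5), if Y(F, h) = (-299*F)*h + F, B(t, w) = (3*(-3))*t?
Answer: -73/1122 ≈ -0.065062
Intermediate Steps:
B(t, w) = -9*t
x(M) = -9/2 (x(M) = -(0 - 3)²/2 = -½*(-3)² = -½*9 = -9/2)
Y(F, h) = F - 299*F*h (Y(F, h) = -299*F*h + F = F - 299*F*h)
(g(-2)*(-219))/Y(x(B(4, -3)), -5) = (-2*(-219))/((-9*(1 - 299*(-5))/2)) = 438/((-9*(1 + 1495)/2)) = 438/((-9/2*1496)) = 438/(-6732) = 438*(-1/6732) = -73/1122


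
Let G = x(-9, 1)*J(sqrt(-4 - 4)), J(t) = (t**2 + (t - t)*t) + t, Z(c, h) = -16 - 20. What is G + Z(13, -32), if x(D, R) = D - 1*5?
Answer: 76 - 28*I*sqrt(2) ≈ 76.0 - 39.598*I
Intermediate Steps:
x(D, R) = -5 + D (x(D, R) = D - 5 = -5 + D)
Z(c, h) = -36
J(t) = t + t**2 (J(t) = (t**2 + 0*t) + t = (t**2 + 0) + t = t**2 + t = t + t**2)
G = -28*I*sqrt(2)*(1 + 2*I*sqrt(2)) (G = (-5 - 9)*(sqrt(-4 - 4)*(1 + sqrt(-4 - 4))) = -14*sqrt(-8)*(1 + sqrt(-8)) = -14*2*I*sqrt(2)*(1 + 2*I*sqrt(2)) = -28*I*sqrt(2)*(1 + 2*I*sqrt(2)) ≈ 112.0 - 39.598*I)
G + Z(13, -32) = (112 - 28*I*sqrt(2)) - 36 = 76 - 28*I*sqrt(2)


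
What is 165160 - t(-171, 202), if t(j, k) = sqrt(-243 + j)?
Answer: 165160 - 3*I*sqrt(46) ≈ 1.6516e+5 - 20.347*I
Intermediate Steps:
165160 - t(-171, 202) = 165160 - sqrt(-243 - 171) = 165160 - sqrt(-414) = 165160 - 3*I*sqrt(46)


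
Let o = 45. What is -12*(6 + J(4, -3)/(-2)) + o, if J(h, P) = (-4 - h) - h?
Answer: -99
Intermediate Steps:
J(h, P) = -4 - 2*h
-12*(6 + J(4, -3)/(-2)) + o = -12*(6 + (-4 - 2*4)/(-2)) + 45 = -12*(6 - (-4 - 8)/2) + 45 = -12*(6 - 1/2*(-12)) + 45 = -12*(6 + 6) + 45 = -12*12 + 45 = -144 + 45 = -99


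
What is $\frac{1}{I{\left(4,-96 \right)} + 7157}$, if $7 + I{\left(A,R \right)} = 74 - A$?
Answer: $\frac{1}{7220} \approx 0.0001385$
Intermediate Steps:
$I{\left(A,R \right)} = 67 - A$ ($I{\left(A,R \right)} = -7 - \left(-74 + A\right) = 67 - A$)
$\frac{1}{I{\left(4,-96 \right)} + 7157} = \frac{1}{\left(67 - 4\right) + 7157} = \frac{1}{63 + 7157} = \frac{1}{7220}$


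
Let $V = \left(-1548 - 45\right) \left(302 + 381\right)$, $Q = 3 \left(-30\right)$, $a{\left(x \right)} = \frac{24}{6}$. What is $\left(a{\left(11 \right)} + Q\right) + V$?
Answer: $-1088105$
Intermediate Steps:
$a{\left(x \right)} = 4$ ($a{\left(x \right)} = 24 \cdot \frac{1}{6} = 4$)
$Q = -90$
$V = -1088019$ ($V = \left(-1593\right) 683 = -1088019$)
$\left(a{\left(11 \right)} + Q\right) + V = \left(4 - 90\right) - 1088019 = -86 - 1088019 = -1088105$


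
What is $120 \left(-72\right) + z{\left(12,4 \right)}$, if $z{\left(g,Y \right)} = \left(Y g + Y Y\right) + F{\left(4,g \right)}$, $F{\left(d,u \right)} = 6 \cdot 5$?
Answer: $-8546$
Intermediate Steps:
$F{\left(d,u \right)} = 30$
$z{\left(g,Y \right)} = 30 + Y^{2} + Y g$ ($z{\left(g,Y \right)} = \left(Y g + Y Y\right) + 30 = \left(Y g + Y^{2}\right) + 30 = \left(Y^{2} + Y g\right) + 30 = 30 + Y^{2} + Y g$)
$120 \left(-72\right) + z{\left(12,4 \right)} = 120 \left(-72\right) + \left(30 + 4^{2} + 4 \cdot 12\right) = -8640 + \left(30 + 16 + 48\right) = -8640 + 94 = -8546$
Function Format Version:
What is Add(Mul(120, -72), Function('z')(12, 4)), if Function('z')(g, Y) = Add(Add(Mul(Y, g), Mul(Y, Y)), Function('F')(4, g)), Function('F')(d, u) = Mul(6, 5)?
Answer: -8546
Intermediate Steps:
Function('F')(d, u) = 30
Function('z')(g, Y) = Add(30, Pow(Y, 2), Mul(Y, g)) (Function('z')(g, Y) = Add(Add(Mul(Y, g), Mul(Y, Y)), 30) = Add(Add(Mul(Y, g), Pow(Y, 2)), 30) = Add(Add(Pow(Y, 2), Mul(Y, g)), 30) = Add(30, Pow(Y, 2), Mul(Y, g)))
Add(Mul(120, -72), Function('z')(12, 4)) = Add(Mul(120, -72), Add(30, Pow(4, 2), Mul(4, 12))) = Add(-8640, Add(30, 16, 48)) = Add(-8640, 94) = -8546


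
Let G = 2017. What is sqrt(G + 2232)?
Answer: sqrt(4249) ≈ 65.184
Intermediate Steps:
sqrt(G + 2232) = sqrt(2017 + 2232) = sqrt(4249)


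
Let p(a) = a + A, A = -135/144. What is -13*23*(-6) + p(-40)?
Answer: 28049/16 ≈ 1753.1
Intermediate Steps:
A = -15/16 (A = -135*1/144 = -15/16 ≈ -0.93750)
p(a) = -15/16 + a (p(a) = a - 15/16 = -15/16 + a)
-13*23*(-6) + p(-40) = -13*23*(-6) + (-15/16 - 40) = -299*(-6) - 655/16 = 1794 - 655/16 = 28049/16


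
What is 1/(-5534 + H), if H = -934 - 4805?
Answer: -1/11273 ≈ -8.8708e-5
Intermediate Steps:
H = -5739
1/(-5534 + H) = 1/(-5534 - 5739) = 1/(-11273) = -1/11273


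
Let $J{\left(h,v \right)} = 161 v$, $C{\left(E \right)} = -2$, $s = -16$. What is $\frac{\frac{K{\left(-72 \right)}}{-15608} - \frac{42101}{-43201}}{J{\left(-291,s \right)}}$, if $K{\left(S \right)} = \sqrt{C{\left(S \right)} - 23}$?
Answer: $- \frac{42101}{111285776} + \frac{5 i}{40206208} \approx -0.00037831 + 1.2436 \cdot 10^{-7} i$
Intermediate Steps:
$K{\left(S \right)} = 5 i$ ($K{\left(S \right)} = \sqrt{-2 - 23} = \sqrt{-25} = 5 i$)
$\frac{\frac{K{\left(-72 \right)}}{-15608} - \frac{42101}{-43201}}{J{\left(-291,s \right)}} = \frac{\frac{5 i}{-15608} - \frac{42101}{-43201}}{161 \left(-16\right)} = \frac{5 i \left(- \frac{1}{15608}\right) - - \frac{42101}{43201}}{-2576} = \left(- \frac{5 i}{15608} + \frac{42101}{43201}\right) \left(- \frac{1}{2576}\right) = \left(\frac{42101}{43201} - \frac{5 i}{15608}\right) \left(- \frac{1}{2576}\right) = - \frac{42101}{111285776} + \frac{5 i}{40206208}$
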